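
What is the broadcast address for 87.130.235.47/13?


Network: 87.128.0.0/13
Host bits = 19
Set all host bits to 1:
Broadcast: 87.135.255.255


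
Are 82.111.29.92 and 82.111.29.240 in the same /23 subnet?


Mask: 255.255.254.0
82.111.29.92 AND mask = 82.111.28.0
82.111.29.240 AND mask = 82.111.28.0
Yes, same subnet (82.111.28.0)


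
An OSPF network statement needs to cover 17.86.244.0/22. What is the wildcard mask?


Subnet mask: 255.255.252.0
Wildcard = 255.255.255.255 - subnet mask
255 - 255 = 0
255 - 255 = 0
255 - 252 = 3
255 - 0 = 255
Wildcard: 0.0.3.255


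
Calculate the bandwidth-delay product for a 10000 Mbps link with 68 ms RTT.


BDP = bandwidth * RTT
= 10000 Mbps * 68 ms
= 10000 * 1e6 * 68 / 1000 bits
= 680000000 bits
= 85000000 bytes
= 83007.8125 KB
BDP = 680000000 bits (85000000 bytes)


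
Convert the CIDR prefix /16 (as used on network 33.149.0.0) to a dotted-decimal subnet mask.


/16 means 16 network bits, 16 host bits
Binary: 11111111111111110000000000000000
Mask: 255.255.0.0


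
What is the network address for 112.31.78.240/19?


IP:   01110000.00011111.01001110.11110000
Mask: 11111111.11111111.11100000.00000000
AND operation:
Net:  01110000.00011111.01000000.00000000
Network: 112.31.64.0/19


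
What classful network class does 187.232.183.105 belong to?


First octet: 187
Binary: 10111011
10xxxxxx -> Class B (128-191)
Class B, default mask 255.255.0.0 (/16)


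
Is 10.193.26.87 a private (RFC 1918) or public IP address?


RFC 1918 private ranges:
  10.0.0.0/8 (10.0.0.0 - 10.255.255.255)
  172.16.0.0/12 (172.16.0.0 - 172.31.255.255)
  192.168.0.0/16 (192.168.0.0 - 192.168.255.255)
Private (in 10.0.0.0/8)


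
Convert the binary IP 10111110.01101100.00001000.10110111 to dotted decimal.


10111110 = 190
01101100 = 108
00001000 = 8
10110111 = 183
IP: 190.108.8.183


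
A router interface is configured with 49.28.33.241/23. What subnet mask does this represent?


/23 means 23 network bits, 9 host bits
Binary: 11111111111111111111111000000000
Mask: 255.255.254.0


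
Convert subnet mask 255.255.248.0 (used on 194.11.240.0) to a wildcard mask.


Subnet mask: 255.255.248.0
Wildcard = 255.255.255.255 - subnet mask
255 - 255 = 0
255 - 255 = 0
255 - 248 = 7
255 - 0 = 255
Wildcard: 0.0.7.255


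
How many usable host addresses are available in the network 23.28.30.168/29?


Host bits = 32 - 29 = 3
Total addresses = 2^3 = 8
Usable = total - 2 (network and broadcast)
Usable hosts: 6


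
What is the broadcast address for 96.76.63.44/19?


Network: 96.76.32.0/19
Host bits = 13
Set all host bits to 1:
Broadcast: 96.76.63.255


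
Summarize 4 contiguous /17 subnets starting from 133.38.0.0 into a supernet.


Original prefix: /17
Number of subnets: 4 = 2^2
New prefix = 17 - 2 = 15
Supernet: 133.38.0.0/15


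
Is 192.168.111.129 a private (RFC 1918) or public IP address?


RFC 1918 private ranges:
  10.0.0.0/8 (10.0.0.0 - 10.255.255.255)
  172.16.0.0/12 (172.16.0.0 - 172.31.255.255)
  192.168.0.0/16 (192.168.0.0 - 192.168.255.255)
Private (in 192.168.0.0/16)


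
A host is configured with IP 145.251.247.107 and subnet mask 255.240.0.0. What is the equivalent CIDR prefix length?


Binary: 11111111.11110000.00000000.00000000
Count leading 1s
Prefix: /12


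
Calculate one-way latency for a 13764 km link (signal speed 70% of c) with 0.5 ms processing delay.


Speed = 0.7 * 3e5 km/s = 210000 km/s
Propagation delay = 13764 / 210000 = 0.0655 s = 65.5429 ms
Processing delay = 0.5 ms
Total one-way latency = 66.0429 ms


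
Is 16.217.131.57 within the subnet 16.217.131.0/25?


Subnet network: 16.217.131.0
Test IP AND mask: 16.217.131.0
Yes, 16.217.131.57 is in 16.217.131.0/25


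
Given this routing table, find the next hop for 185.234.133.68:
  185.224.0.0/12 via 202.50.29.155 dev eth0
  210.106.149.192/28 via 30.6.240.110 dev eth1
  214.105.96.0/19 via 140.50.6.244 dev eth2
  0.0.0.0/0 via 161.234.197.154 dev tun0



Longest prefix match for 185.234.133.68:
  /12 185.224.0.0: MATCH
  /28 210.106.149.192: no
  /19 214.105.96.0: no
  /0 0.0.0.0: MATCH
Selected: next-hop 202.50.29.155 via eth0 (matched /12)


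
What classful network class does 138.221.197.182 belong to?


First octet: 138
Binary: 10001010
10xxxxxx -> Class B (128-191)
Class B, default mask 255.255.0.0 (/16)


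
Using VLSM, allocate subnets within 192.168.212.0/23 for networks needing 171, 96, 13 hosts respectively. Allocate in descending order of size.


171 hosts -> /24 (254 usable): 192.168.212.0/24
96 hosts -> /25 (126 usable): 192.168.213.0/25
13 hosts -> /28 (14 usable): 192.168.213.128/28
Allocation: 192.168.212.0/24 (171 hosts, 254 usable); 192.168.213.0/25 (96 hosts, 126 usable); 192.168.213.128/28 (13 hosts, 14 usable)


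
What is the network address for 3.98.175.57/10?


IP:   00000011.01100010.10101111.00111001
Mask: 11111111.11000000.00000000.00000000
AND operation:
Net:  00000011.01000000.00000000.00000000
Network: 3.64.0.0/10


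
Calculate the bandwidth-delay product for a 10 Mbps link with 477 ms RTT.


BDP = bandwidth * RTT
= 10 Mbps * 477 ms
= 10 * 1e6 * 477 / 1000 bits
= 4770000 bits
= 596250 bytes
= 582.2754 KB
BDP = 4770000 bits (596250 bytes)


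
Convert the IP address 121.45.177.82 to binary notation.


121 = 01111001
45 = 00101101
177 = 10110001
82 = 01010010
Binary: 01111001.00101101.10110001.01010010


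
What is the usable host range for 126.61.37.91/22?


Network: 126.61.36.0
Broadcast: 126.61.39.255
First usable = network + 1
Last usable = broadcast - 1
Range: 126.61.36.1 to 126.61.39.254


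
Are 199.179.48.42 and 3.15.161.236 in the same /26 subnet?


Mask: 255.255.255.192
199.179.48.42 AND mask = 199.179.48.0
3.15.161.236 AND mask = 3.15.161.192
No, different subnets (199.179.48.0 vs 3.15.161.192)


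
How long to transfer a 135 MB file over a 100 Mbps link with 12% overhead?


Effective throughput = 100 * (1 - 12/100) = 88 Mbps
File size in Mb = 135 * 8 = 1080 Mb
Time = 1080 / 88
Time = 12.2727 seconds


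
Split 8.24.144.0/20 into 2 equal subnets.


New prefix = 20 + 1 = 21
Each subnet has 2048 addresses
  8.24.144.0/21
  8.24.152.0/21
Subnets: 8.24.144.0/21, 8.24.152.0/21


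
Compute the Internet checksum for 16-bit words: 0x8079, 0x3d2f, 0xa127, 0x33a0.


Sum all words (with carry folding):
+ 0x8079 = 0x8079
+ 0x3d2f = 0xbda8
+ 0xa127 = 0x5ed0
+ 0x33a0 = 0x9270
One's complement: ~0x9270
Checksum = 0x6d8f


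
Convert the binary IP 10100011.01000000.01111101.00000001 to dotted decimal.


10100011 = 163
01000000 = 64
01111101 = 125
00000001 = 1
IP: 163.64.125.1


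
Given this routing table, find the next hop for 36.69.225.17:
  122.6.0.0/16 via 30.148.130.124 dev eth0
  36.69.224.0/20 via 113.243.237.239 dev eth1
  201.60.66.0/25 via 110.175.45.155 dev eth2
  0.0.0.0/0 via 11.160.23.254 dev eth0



Longest prefix match for 36.69.225.17:
  /16 122.6.0.0: no
  /20 36.69.224.0: MATCH
  /25 201.60.66.0: no
  /0 0.0.0.0: MATCH
Selected: next-hop 113.243.237.239 via eth1 (matched /20)


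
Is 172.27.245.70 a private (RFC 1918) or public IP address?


RFC 1918 private ranges:
  10.0.0.0/8 (10.0.0.0 - 10.255.255.255)
  172.16.0.0/12 (172.16.0.0 - 172.31.255.255)
  192.168.0.0/16 (192.168.0.0 - 192.168.255.255)
Private (in 172.16.0.0/12)


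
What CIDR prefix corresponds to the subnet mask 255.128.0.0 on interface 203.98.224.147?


Binary: 11111111.10000000.00000000.00000000
Count leading 1s
Prefix: /9


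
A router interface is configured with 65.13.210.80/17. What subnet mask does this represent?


/17 means 17 network bits, 15 host bits
Binary: 11111111111111111000000000000000
Mask: 255.255.128.0


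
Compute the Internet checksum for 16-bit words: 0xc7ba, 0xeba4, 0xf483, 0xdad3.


Sum all words (with carry folding):
+ 0xc7ba = 0xc7ba
+ 0xeba4 = 0xb35f
+ 0xf483 = 0xa7e3
+ 0xdad3 = 0x82b7
One's complement: ~0x82b7
Checksum = 0x7d48


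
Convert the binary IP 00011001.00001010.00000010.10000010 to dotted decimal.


00011001 = 25
00001010 = 10
00000010 = 2
10000010 = 130
IP: 25.10.2.130


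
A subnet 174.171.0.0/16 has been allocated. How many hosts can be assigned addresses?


Host bits = 32 - 16 = 16
Total addresses = 2^16 = 65536
Usable = total - 2 (network and broadcast)
Usable hosts: 65534


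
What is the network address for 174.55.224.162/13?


IP:   10101110.00110111.11100000.10100010
Mask: 11111111.11111000.00000000.00000000
AND operation:
Net:  10101110.00110000.00000000.00000000
Network: 174.48.0.0/13


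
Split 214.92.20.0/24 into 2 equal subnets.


New prefix = 24 + 1 = 25
Each subnet has 128 addresses
  214.92.20.0/25
  214.92.20.128/25
Subnets: 214.92.20.0/25, 214.92.20.128/25


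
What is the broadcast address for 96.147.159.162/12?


Network: 96.144.0.0/12
Host bits = 20
Set all host bits to 1:
Broadcast: 96.159.255.255


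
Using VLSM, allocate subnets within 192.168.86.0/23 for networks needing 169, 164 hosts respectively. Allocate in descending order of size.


169 hosts -> /24 (254 usable): 192.168.86.0/24
164 hosts -> /24 (254 usable): 192.168.87.0/24
Allocation: 192.168.86.0/24 (169 hosts, 254 usable); 192.168.87.0/24 (164 hosts, 254 usable)


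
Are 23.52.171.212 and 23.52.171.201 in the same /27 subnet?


Mask: 255.255.255.224
23.52.171.212 AND mask = 23.52.171.192
23.52.171.201 AND mask = 23.52.171.192
Yes, same subnet (23.52.171.192)


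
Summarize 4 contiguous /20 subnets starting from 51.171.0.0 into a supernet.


Original prefix: /20
Number of subnets: 4 = 2^2
New prefix = 20 - 2 = 18
Supernet: 51.171.0.0/18


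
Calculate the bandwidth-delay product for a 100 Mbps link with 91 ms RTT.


BDP = bandwidth * RTT
= 100 Mbps * 91 ms
= 100 * 1e6 * 91 / 1000 bits
= 9100000 bits
= 1137500 bytes
= 1110.8398 KB
BDP = 9100000 bits (1137500 bytes)


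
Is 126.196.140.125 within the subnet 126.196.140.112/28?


Subnet network: 126.196.140.112
Test IP AND mask: 126.196.140.112
Yes, 126.196.140.125 is in 126.196.140.112/28


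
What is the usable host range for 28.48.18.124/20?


Network: 28.48.16.0
Broadcast: 28.48.31.255
First usable = network + 1
Last usable = broadcast - 1
Range: 28.48.16.1 to 28.48.31.254


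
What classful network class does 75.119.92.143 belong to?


First octet: 75
Binary: 01001011
0xxxxxxx -> Class A (1-126)
Class A, default mask 255.0.0.0 (/8)


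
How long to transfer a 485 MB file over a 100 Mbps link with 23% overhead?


Effective throughput = 100 * (1 - 23/100) = 77 Mbps
File size in Mb = 485 * 8 = 3880 Mb
Time = 3880 / 77
Time = 50.3896 seconds


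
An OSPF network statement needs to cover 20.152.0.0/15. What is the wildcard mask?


Subnet mask: 255.254.0.0
Wildcard = 255.255.255.255 - subnet mask
255 - 255 = 0
255 - 254 = 1
255 - 0 = 255
255 - 0 = 255
Wildcard: 0.1.255.255


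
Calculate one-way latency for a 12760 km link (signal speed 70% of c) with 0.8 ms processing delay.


Speed = 0.7 * 3e5 km/s = 210000 km/s
Propagation delay = 12760 / 210000 = 0.0608 s = 60.7619 ms
Processing delay = 0.8 ms
Total one-way latency = 61.5619 ms


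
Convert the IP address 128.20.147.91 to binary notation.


128 = 10000000
20 = 00010100
147 = 10010011
91 = 01011011
Binary: 10000000.00010100.10010011.01011011


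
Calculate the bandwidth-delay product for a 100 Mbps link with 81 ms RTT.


BDP = bandwidth * RTT
= 100 Mbps * 81 ms
= 100 * 1e6 * 81 / 1000 bits
= 8100000 bits
= 1012500 bytes
= 988.7695 KB
BDP = 8100000 bits (1012500 bytes)


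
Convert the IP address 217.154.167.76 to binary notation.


217 = 11011001
154 = 10011010
167 = 10100111
76 = 01001100
Binary: 11011001.10011010.10100111.01001100


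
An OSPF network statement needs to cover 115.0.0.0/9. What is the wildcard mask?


Subnet mask: 255.128.0.0
Wildcard = 255.255.255.255 - subnet mask
255 - 255 = 0
255 - 128 = 127
255 - 0 = 255
255 - 0 = 255
Wildcard: 0.127.255.255


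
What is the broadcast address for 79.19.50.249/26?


Network: 79.19.50.192/26
Host bits = 6
Set all host bits to 1:
Broadcast: 79.19.50.255


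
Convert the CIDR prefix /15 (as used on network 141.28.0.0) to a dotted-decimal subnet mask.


/15 means 15 network bits, 17 host bits
Binary: 11111111111111100000000000000000
Mask: 255.254.0.0


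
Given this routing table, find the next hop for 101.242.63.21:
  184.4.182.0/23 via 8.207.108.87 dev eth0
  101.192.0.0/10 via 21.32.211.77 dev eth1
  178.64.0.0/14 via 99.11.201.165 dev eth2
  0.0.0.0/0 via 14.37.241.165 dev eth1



Longest prefix match for 101.242.63.21:
  /23 184.4.182.0: no
  /10 101.192.0.0: MATCH
  /14 178.64.0.0: no
  /0 0.0.0.0: MATCH
Selected: next-hop 21.32.211.77 via eth1 (matched /10)


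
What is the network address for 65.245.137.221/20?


IP:   01000001.11110101.10001001.11011101
Mask: 11111111.11111111.11110000.00000000
AND operation:
Net:  01000001.11110101.10000000.00000000
Network: 65.245.128.0/20


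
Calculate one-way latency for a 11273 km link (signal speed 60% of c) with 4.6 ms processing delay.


Speed = 0.6 * 3e5 km/s = 180000 km/s
Propagation delay = 11273 / 180000 = 0.0626 s = 62.6278 ms
Processing delay = 4.6 ms
Total one-way latency = 67.2278 ms


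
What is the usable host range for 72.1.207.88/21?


Network: 72.1.200.0
Broadcast: 72.1.207.255
First usable = network + 1
Last usable = broadcast - 1
Range: 72.1.200.1 to 72.1.207.254


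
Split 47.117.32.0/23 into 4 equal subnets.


New prefix = 23 + 2 = 25
Each subnet has 128 addresses
  47.117.32.0/25
  47.117.32.128/25
  47.117.33.0/25
  47.117.33.128/25
Subnets: 47.117.32.0/25, 47.117.32.128/25, 47.117.33.0/25, 47.117.33.128/25


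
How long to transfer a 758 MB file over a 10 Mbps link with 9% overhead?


Effective throughput = 10 * (1 - 9/100) = 9.1 Mbps
File size in Mb = 758 * 8 = 6064 Mb
Time = 6064 / 9.1
Time = 666.3736 seconds


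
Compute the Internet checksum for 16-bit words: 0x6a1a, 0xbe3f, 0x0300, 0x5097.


Sum all words (with carry folding):
+ 0x6a1a = 0x6a1a
+ 0xbe3f = 0x285a
+ 0x0300 = 0x2b5a
+ 0x5097 = 0x7bf1
One's complement: ~0x7bf1
Checksum = 0x840e


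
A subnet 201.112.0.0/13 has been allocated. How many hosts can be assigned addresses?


Host bits = 32 - 13 = 19
Total addresses = 2^19 = 524288
Usable = total - 2 (network and broadcast)
Usable hosts: 524286


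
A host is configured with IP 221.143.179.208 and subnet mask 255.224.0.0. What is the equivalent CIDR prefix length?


Binary: 11111111.11100000.00000000.00000000
Count leading 1s
Prefix: /11


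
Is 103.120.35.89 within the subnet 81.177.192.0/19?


Subnet network: 81.177.192.0
Test IP AND mask: 103.120.32.0
No, 103.120.35.89 is not in 81.177.192.0/19


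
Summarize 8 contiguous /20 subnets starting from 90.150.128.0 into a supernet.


Original prefix: /20
Number of subnets: 8 = 2^3
New prefix = 20 - 3 = 17
Supernet: 90.150.128.0/17


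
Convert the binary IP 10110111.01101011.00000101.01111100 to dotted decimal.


10110111 = 183
01101011 = 107
00000101 = 5
01111100 = 124
IP: 183.107.5.124


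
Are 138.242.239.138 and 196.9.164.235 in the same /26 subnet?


Mask: 255.255.255.192
138.242.239.138 AND mask = 138.242.239.128
196.9.164.235 AND mask = 196.9.164.192
No, different subnets (138.242.239.128 vs 196.9.164.192)


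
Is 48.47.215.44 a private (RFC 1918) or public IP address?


RFC 1918 private ranges:
  10.0.0.0/8 (10.0.0.0 - 10.255.255.255)
  172.16.0.0/12 (172.16.0.0 - 172.31.255.255)
  192.168.0.0/16 (192.168.0.0 - 192.168.255.255)
Public (not in any RFC 1918 range)


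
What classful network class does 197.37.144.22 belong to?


First octet: 197
Binary: 11000101
110xxxxx -> Class C (192-223)
Class C, default mask 255.255.255.0 (/24)


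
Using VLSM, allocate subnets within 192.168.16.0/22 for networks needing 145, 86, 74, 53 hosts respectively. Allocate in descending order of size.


145 hosts -> /24 (254 usable): 192.168.16.0/24
86 hosts -> /25 (126 usable): 192.168.17.0/25
74 hosts -> /25 (126 usable): 192.168.17.128/25
53 hosts -> /26 (62 usable): 192.168.18.0/26
Allocation: 192.168.16.0/24 (145 hosts, 254 usable); 192.168.17.0/25 (86 hosts, 126 usable); 192.168.17.128/25 (74 hosts, 126 usable); 192.168.18.0/26 (53 hosts, 62 usable)


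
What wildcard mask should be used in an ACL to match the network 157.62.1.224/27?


Subnet mask: 255.255.255.224
Wildcard = 255.255.255.255 - subnet mask
255 - 255 = 0
255 - 255 = 0
255 - 255 = 0
255 - 224 = 31
Wildcard: 0.0.0.31


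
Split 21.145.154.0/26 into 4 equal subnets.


New prefix = 26 + 2 = 28
Each subnet has 16 addresses
  21.145.154.0/28
  21.145.154.16/28
  21.145.154.32/28
  21.145.154.48/28
Subnets: 21.145.154.0/28, 21.145.154.16/28, 21.145.154.32/28, 21.145.154.48/28


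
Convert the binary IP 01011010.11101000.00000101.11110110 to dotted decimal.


01011010 = 90
11101000 = 232
00000101 = 5
11110110 = 246
IP: 90.232.5.246


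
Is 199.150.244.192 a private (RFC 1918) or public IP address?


RFC 1918 private ranges:
  10.0.0.0/8 (10.0.0.0 - 10.255.255.255)
  172.16.0.0/12 (172.16.0.0 - 172.31.255.255)
  192.168.0.0/16 (192.168.0.0 - 192.168.255.255)
Public (not in any RFC 1918 range)


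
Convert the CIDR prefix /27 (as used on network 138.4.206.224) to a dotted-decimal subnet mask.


/27 means 27 network bits, 5 host bits
Binary: 11111111111111111111111111100000
Mask: 255.255.255.224


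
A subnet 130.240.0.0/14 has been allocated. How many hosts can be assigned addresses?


Host bits = 32 - 14 = 18
Total addresses = 2^18 = 262144
Usable = total - 2 (network and broadcast)
Usable hosts: 262142


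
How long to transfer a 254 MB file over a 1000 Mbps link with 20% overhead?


Effective throughput = 1000 * (1 - 20/100) = 800 Mbps
File size in Mb = 254 * 8 = 2032 Mb
Time = 2032 / 800
Time = 2.54 seconds


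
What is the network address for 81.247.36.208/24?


IP:   01010001.11110111.00100100.11010000
Mask: 11111111.11111111.11111111.00000000
AND operation:
Net:  01010001.11110111.00100100.00000000
Network: 81.247.36.0/24


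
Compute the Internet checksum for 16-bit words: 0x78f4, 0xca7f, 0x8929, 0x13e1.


Sum all words (with carry folding):
+ 0x78f4 = 0x78f4
+ 0xca7f = 0x4374
+ 0x8929 = 0xcc9d
+ 0x13e1 = 0xe07e
One's complement: ~0xe07e
Checksum = 0x1f81


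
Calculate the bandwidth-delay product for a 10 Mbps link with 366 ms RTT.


BDP = bandwidth * RTT
= 10 Mbps * 366 ms
= 10 * 1e6 * 366 / 1000 bits
= 3660000 bits
= 457500 bytes
= 446.7773 KB
BDP = 3660000 bits (457500 bytes)


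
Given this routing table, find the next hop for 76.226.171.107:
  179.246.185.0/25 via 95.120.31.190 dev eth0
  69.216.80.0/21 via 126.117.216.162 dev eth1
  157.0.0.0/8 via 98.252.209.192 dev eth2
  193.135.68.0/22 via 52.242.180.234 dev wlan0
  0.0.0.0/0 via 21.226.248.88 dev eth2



Longest prefix match for 76.226.171.107:
  /25 179.246.185.0: no
  /21 69.216.80.0: no
  /8 157.0.0.0: no
  /22 193.135.68.0: no
  /0 0.0.0.0: MATCH
Selected: next-hop 21.226.248.88 via eth2 (matched /0)


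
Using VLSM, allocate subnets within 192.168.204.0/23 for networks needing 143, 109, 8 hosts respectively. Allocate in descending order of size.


143 hosts -> /24 (254 usable): 192.168.204.0/24
109 hosts -> /25 (126 usable): 192.168.205.0/25
8 hosts -> /28 (14 usable): 192.168.205.128/28
Allocation: 192.168.204.0/24 (143 hosts, 254 usable); 192.168.205.0/25 (109 hosts, 126 usable); 192.168.205.128/28 (8 hosts, 14 usable)


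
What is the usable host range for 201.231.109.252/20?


Network: 201.231.96.0
Broadcast: 201.231.111.255
First usable = network + 1
Last usable = broadcast - 1
Range: 201.231.96.1 to 201.231.111.254


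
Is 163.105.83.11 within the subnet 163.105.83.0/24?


Subnet network: 163.105.83.0
Test IP AND mask: 163.105.83.0
Yes, 163.105.83.11 is in 163.105.83.0/24


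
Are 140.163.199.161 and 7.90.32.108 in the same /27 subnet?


Mask: 255.255.255.224
140.163.199.161 AND mask = 140.163.199.160
7.90.32.108 AND mask = 7.90.32.96
No, different subnets (140.163.199.160 vs 7.90.32.96)


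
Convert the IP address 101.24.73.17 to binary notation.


101 = 01100101
24 = 00011000
73 = 01001001
17 = 00010001
Binary: 01100101.00011000.01001001.00010001


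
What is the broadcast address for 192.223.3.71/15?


Network: 192.222.0.0/15
Host bits = 17
Set all host bits to 1:
Broadcast: 192.223.255.255


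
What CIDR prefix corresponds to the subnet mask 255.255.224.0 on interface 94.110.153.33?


Binary: 11111111.11111111.11100000.00000000
Count leading 1s
Prefix: /19


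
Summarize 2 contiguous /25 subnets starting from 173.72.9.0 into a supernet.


Original prefix: /25
Number of subnets: 2 = 2^1
New prefix = 25 - 1 = 24
Supernet: 173.72.9.0/24


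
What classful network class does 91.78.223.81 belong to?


First octet: 91
Binary: 01011011
0xxxxxxx -> Class A (1-126)
Class A, default mask 255.0.0.0 (/8)


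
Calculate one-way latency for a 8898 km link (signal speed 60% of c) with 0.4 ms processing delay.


Speed = 0.6 * 3e5 km/s = 180000 km/s
Propagation delay = 8898 / 180000 = 0.0494 s = 49.4333 ms
Processing delay = 0.4 ms
Total one-way latency = 49.8333 ms


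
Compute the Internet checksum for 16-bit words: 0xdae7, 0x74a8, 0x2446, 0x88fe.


Sum all words (with carry folding):
+ 0xdae7 = 0xdae7
+ 0x74a8 = 0x4f90
+ 0x2446 = 0x73d6
+ 0x88fe = 0xfcd4
One's complement: ~0xfcd4
Checksum = 0x032b


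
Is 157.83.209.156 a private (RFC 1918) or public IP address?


RFC 1918 private ranges:
  10.0.0.0/8 (10.0.0.0 - 10.255.255.255)
  172.16.0.0/12 (172.16.0.0 - 172.31.255.255)
  192.168.0.0/16 (192.168.0.0 - 192.168.255.255)
Public (not in any RFC 1918 range)


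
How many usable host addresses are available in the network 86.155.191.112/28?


Host bits = 32 - 28 = 4
Total addresses = 2^4 = 16
Usable = total - 2 (network and broadcast)
Usable hosts: 14


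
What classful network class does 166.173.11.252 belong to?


First octet: 166
Binary: 10100110
10xxxxxx -> Class B (128-191)
Class B, default mask 255.255.0.0 (/16)


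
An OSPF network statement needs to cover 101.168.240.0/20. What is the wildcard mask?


Subnet mask: 255.255.240.0
Wildcard = 255.255.255.255 - subnet mask
255 - 255 = 0
255 - 255 = 0
255 - 240 = 15
255 - 0 = 255
Wildcard: 0.0.15.255


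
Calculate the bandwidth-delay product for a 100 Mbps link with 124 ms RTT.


BDP = bandwidth * RTT
= 100 Mbps * 124 ms
= 100 * 1e6 * 124 / 1000 bits
= 12400000 bits
= 1550000 bytes
= 1513.6719 KB
BDP = 12400000 bits (1550000 bytes)


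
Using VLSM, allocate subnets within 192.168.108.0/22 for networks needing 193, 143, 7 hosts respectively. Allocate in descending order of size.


193 hosts -> /24 (254 usable): 192.168.108.0/24
143 hosts -> /24 (254 usable): 192.168.109.0/24
7 hosts -> /28 (14 usable): 192.168.110.0/28
Allocation: 192.168.108.0/24 (193 hosts, 254 usable); 192.168.109.0/24 (143 hosts, 254 usable); 192.168.110.0/28 (7 hosts, 14 usable)


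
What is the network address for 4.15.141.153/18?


IP:   00000100.00001111.10001101.10011001
Mask: 11111111.11111111.11000000.00000000
AND operation:
Net:  00000100.00001111.10000000.00000000
Network: 4.15.128.0/18


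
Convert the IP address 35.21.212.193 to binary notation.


35 = 00100011
21 = 00010101
212 = 11010100
193 = 11000001
Binary: 00100011.00010101.11010100.11000001


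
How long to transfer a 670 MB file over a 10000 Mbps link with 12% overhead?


Effective throughput = 10000 * (1 - 12/100) = 8800 Mbps
File size in Mb = 670 * 8 = 5360 Mb
Time = 5360 / 8800
Time = 0.6091 seconds


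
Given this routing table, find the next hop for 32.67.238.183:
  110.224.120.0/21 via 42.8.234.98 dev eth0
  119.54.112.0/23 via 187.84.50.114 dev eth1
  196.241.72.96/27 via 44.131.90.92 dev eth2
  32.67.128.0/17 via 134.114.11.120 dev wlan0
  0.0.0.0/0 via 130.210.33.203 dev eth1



Longest prefix match for 32.67.238.183:
  /21 110.224.120.0: no
  /23 119.54.112.0: no
  /27 196.241.72.96: no
  /17 32.67.128.0: MATCH
  /0 0.0.0.0: MATCH
Selected: next-hop 134.114.11.120 via wlan0 (matched /17)


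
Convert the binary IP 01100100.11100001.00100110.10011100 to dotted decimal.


01100100 = 100
11100001 = 225
00100110 = 38
10011100 = 156
IP: 100.225.38.156


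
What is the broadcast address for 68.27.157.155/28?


Network: 68.27.157.144/28
Host bits = 4
Set all host bits to 1:
Broadcast: 68.27.157.159


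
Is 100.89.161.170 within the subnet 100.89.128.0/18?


Subnet network: 100.89.128.0
Test IP AND mask: 100.89.128.0
Yes, 100.89.161.170 is in 100.89.128.0/18


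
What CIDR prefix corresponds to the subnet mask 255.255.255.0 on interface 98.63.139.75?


Binary: 11111111.11111111.11111111.00000000
Count leading 1s
Prefix: /24


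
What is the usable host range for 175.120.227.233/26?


Network: 175.120.227.192
Broadcast: 175.120.227.255
First usable = network + 1
Last usable = broadcast - 1
Range: 175.120.227.193 to 175.120.227.254


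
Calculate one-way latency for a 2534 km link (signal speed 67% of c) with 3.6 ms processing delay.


Speed = 0.67 * 3e5 km/s = 201000 km/s
Propagation delay = 2534 / 201000 = 0.0126 s = 12.607 ms
Processing delay = 3.6 ms
Total one-way latency = 16.207 ms


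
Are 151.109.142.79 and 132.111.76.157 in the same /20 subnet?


Mask: 255.255.240.0
151.109.142.79 AND mask = 151.109.128.0
132.111.76.157 AND mask = 132.111.64.0
No, different subnets (151.109.128.0 vs 132.111.64.0)


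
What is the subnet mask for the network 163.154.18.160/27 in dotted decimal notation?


/27 means 27 network bits, 5 host bits
Binary: 11111111111111111111111111100000
Mask: 255.255.255.224


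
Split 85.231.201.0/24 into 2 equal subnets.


New prefix = 24 + 1 = 25
Each subnet has 128 addresses
  85.231.201.0/25
  85.231.201.128/25
Subnets: 85.231.201.0/25, 85.231.201.128/25


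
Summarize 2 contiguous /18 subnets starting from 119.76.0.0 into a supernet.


Original prefix: /18
Number of subnets: 2 = 2^1
New prefix = 18 - 1 = 17
Supernet: 119.76.0.0/17


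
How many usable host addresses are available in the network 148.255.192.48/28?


Host bits = 32 - 28 = 4
Total addresses = 2^4 = 16
Usable = total - 2 (network and broadcast)
Usable hosts: 14


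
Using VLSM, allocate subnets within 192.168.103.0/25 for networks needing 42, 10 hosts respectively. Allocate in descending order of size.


42 hosts -> /26 (62 usable): 192.168.103.0/26
10 hosts -> /28 (14 usable): 192.168.103.64/28
Allocation: 192.168.103.0/26 (42 hosts, 62 usable); 192.168.103.64/28 (10 hosts, 14 usable)


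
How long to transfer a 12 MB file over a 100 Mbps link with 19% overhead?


Effective throughput = 100 * (1 - 19/100) = 81 Mbps
File size in Mb = 12 * 8 = 96 Mb
Time = 96 / 81
Time = 1.1852 seconds


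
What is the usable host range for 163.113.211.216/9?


Network: 163.0.0.0
Broadcast: 163.127.255.255
First usable = network + 1
Last usable = broadcast - 1
Range: 163.0.0.1 to 163.127.255.254


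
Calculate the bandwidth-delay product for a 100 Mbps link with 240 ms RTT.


BDP = bandwidth * RTT
= 100 Mbps * 240 ms
= 100 * 1e6 * 240 / 1000 bits
= 24000000 bits
= 3000000 bytes
= 2929.6875 KB
BDP = 24000000 bits (3000000 bytes)


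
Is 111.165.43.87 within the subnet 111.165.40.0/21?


Subnet network: 111.165.40.0
Test IP AND mask: 111.165.40.0
Yes, 111.165.43.87 is in 111.165.40.0/21


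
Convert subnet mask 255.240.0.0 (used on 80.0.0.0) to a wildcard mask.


Subnet mask: 255.240.0.0
Wildcard = 255.255.255.255 - subnet mask
255 - 255 = 0
255 - 240 = 15
255 - 0 = 255
255 - 0 = 255
Wildcard: 0.15.255.255


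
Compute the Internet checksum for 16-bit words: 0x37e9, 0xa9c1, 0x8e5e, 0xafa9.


Sum all words (with carry folding):
+ 0x37e9 = 0x37e9
+ 0xa9c1 = 0xe1aa
+ 0x8e5e = 0x7009
+ 0xafa9 = 0x1fb3
One's complement: ~0x1fb3
Checksum = 0xe04c


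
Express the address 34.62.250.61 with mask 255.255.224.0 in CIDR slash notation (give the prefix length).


Binary: 11111111.11111111.11100000.00000000
Count leading 1s
Prefix: /19


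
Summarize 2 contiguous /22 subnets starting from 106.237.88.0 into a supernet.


Original prefix: /22
Number of subnets: 2 = 2^1
New prefix = 22 - 1 = 21
Supernet: 106.237.88.0/21


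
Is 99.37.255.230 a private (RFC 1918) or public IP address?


RFC 1918 private ranges:
  10.0.0.0/8 (10.0.0.0 - 10.255.255.255)
  172.16.0.0/12 (172.16.0.0 - 172.31.255.255)
  192.168.0.0/16 (192.168.0.0 - 192.168.255.255)
Public (not in any RFC 1918 range)


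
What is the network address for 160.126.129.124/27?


IP:   10100000.01111110.10000001.01111100
Mask: 11111111.11111111.11111111.11100000
AND operation:
Net:  10100000.01111110.10000001.01100000
Network: 160.126.129.96/27


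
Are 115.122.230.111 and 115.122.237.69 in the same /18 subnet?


Mask: 255.255.192.0
115.122.230.111 AND mask = 115.122.192.0
115.122.237.69 AND mask = 115.122.192.0
Yes, same subnet (115.122.192.0)


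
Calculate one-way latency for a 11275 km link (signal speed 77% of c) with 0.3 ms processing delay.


Speed = 0.77 * 3e5 km/s = 231000 km/s
Propagation delay = 11275 / 231000 = 0.0488 s = 48.8095 ms
Processing delay = 0.3 ms
Total one-way latency = 49.1095 ms


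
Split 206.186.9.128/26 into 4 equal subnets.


New prefix = 26 + 2 = 28
Each subnet has 16 addresses
  206.186.9.128/28
  206.186.9.144/28
  206.186.9.160/28
  206.186.9.176/28
Subnets: 206.186.9.128/28, 206.186.9.144/28, 206.186.9.160/28, 206.186.9.176/28


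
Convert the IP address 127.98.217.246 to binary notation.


127 = 01111111
98 = 01100010
217 = 11011001
246 = 11110110
Binary: 01111111.01100010.11011001.11110110


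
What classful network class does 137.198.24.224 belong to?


First octet: 137
Binary: 10001001
10xxxxxx -> Class B (128-191)
Class B, default mask 255.255.0.0 (/16)


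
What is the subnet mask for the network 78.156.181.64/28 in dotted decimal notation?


/28 means 28 network bits, 4 host bits
Binary: 11111111111111111111111111110000
Mask: 255.255.255.240


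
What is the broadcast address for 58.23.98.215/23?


Network: 58.23.98.0/23
Host bits = 9
Set all host bits to 1:
Broadcast: 58.23.99.255


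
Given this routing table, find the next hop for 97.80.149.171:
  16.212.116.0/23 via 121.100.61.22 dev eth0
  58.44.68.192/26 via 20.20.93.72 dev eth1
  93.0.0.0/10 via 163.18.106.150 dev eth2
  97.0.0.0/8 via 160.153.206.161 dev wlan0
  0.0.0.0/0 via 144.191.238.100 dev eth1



Longest prefix match for 97.80.149.171:
  /23 16.212.116.0: no
  /26 58.44.68.192: no
  /10 93.0.0.0: no
  /8 97.0.0.0: MATCH
  /0 0.0.0.0: MATCH
Selected: next-hop 160.153.206.161 via wlan0 (matched /8)


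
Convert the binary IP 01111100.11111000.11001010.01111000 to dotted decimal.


01111100 = 124
11111000 = 248
11001010 = 202
01111000 = 120
IP: 124.248.202.120


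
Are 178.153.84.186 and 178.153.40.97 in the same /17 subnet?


Mask: 255.255.128.0
178.153.84.186 AND mask = 178.153.0.0
178.153.40.97 AND mask = 178.153.0.0
Yes, same subnet (178.153.0.0)


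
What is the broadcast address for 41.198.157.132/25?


Network: 41.198.157.128/25
Host bits = 7
Set all host bits to 1:
Broadcast: 41.198.157.255


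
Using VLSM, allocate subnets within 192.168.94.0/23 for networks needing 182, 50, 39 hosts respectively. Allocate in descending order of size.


182 hosts -> /24 (254 usable): 192.168.94.0/24
50 hosts -> /26 (62 usable): 192.168.95.0/26
39 hosts -> /26 (62 usable): 192.168.95.64/26
Allocation: 192.168.94.0/24 (182 hosts, 254 usable); 192.168.95.0/26 (50 hosts, 62 usable); 192.168.95.64/26 (39 hosts, 62 usable)


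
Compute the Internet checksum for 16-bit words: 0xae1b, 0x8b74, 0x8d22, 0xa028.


Sum all words (with carry folding):
+ 0xae1b = 0xae1b
+ 0x8b74 = 0x3990
+ 0x8d22 = 0xc6b2
+ 0xa028 = 0x66db
One's complement: ~0x66db
Checksum = 0x9924


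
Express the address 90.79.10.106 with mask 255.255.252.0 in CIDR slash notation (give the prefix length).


Binary: 11111111.11111111.11111100.00000000
Count leading 1s
Prefix: /22


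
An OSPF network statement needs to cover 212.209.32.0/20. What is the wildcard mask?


Subnet mask: 255.255.240.0
Wildcard = 255.255.255.255 - subnet mask
255 - 255 = 0
255 - 255 = 0
255 - 240 = 15
255 - 0 = 255
Wildcard: 0.0.15.255


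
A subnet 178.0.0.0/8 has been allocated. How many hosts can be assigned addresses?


Host bits = 32 - 8 = 24
Total addresses = 2^24 = 16777216
Usable = total - 2 (network and broadcast)
Usable hosts: 16777214


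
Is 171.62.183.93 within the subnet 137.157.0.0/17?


Subnet network: 137.157.0.0
Test IP AND mask: 171.62.128.0
No, 171.62.183.93 is not in 137.157.0.0/17


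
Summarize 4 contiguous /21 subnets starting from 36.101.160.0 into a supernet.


Original prefix: /21
Number of subnets: 4 = 2^2
New prefix = 21 - 2 = 19
Supernet: 36.101.160.0/19


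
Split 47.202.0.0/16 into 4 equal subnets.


New prefix = 16 + 2 = 18
Each subnet has 16384 addresses
  47.202.0.0/18
  47.202.64.0/18
  47.202.128.0/18
  47.202.192.0/18
Subnets: 47.202.0.0/18, 47.202.64.0/18, 47.202.128.0/18, 47.202.192.0/18


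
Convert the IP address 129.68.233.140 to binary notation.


129 = 10000001
68 = 01000100
233 = 11101001
140 = 10001100
Binary: 10000001.01000100.11101001.10001100


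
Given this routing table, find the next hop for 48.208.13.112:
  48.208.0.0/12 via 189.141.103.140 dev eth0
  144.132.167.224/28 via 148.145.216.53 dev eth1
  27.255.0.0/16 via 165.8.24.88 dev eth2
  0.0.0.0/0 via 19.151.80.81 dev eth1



Longest prefix match for 48.208.13.112:
  /12 48.208.0.0: MATCH
  /28 144.132.167.224: no
  /16 27.255.0.0: no
  /0 0.0.0.0: MATCH
Selected: next-hop 189.141.103.140 via eth0 (matched /12)


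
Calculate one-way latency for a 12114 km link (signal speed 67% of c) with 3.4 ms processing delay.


Speed = 0.67 * 3e5 km/s = 201000 km/s
Propagation delay = 12114 / 201000 = 0.0603 s = 60.2687 ms
Processing delay = 3.4 ms
Total one-way latency = 63.6687 ms


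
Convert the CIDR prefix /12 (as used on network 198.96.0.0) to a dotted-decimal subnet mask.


/12 means 12 network bits, 20 host bits
Binary: 11111111111100000000000000000000
Mask: 255.240.0.0


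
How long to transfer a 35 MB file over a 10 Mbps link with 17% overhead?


Effective throughput = 10 * (1 - 17/100) = 8.3 Mbps
File size in Mb = 35 * 8 = 280 Mb
Time = 280 / 8.3
Time = 33.7349 seconds


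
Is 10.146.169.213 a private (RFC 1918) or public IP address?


RFC 1918 private ranges:
  10.0.0.0/8 (10.0.0.0 - 10.255.255.255)
  172.16.0.0/12 (172.16.0.0 - 172.31.255.255)
  192.168.0.0/16 (192.168.0.0 - 192.168.255.255)
Private (in 10.0.0.0/8)


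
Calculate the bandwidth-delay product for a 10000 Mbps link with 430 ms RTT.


BDP = bandwidth * RTT
= 10000 Mbps * 430 ms
= 10000 * 1e6 * 430 / 1000 bits
= 4300000000 bits
= 537500000 bytes
= 524902.3438 KB
BDP = 4300000000 bits (537500000 bytes)


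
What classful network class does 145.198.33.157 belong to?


First octet: 145
Binary: 10010001
10xxxxxx -> Class B (128-191)
Class B, default mask 255.255.0.0 (/16)


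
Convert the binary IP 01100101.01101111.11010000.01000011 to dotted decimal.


01100101 = 101
01101111 = 111
11010000 = 208
01000011 = 67
IP: 101.111.208.67


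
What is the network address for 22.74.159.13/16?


IP:   00010110.01001010.10011111.00001101
Mask: 11111111.11111111.00000000.00000000
AND operation:
Net:  00010110.01001010.00000000.00000000
Network: 22.74.0.0/16


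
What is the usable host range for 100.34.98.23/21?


Network: 100.34.96.0
Broadcast: 100.34.103.255
First usable = network + 1
Last usable = broadcast - 1
Range: 100.34.96.1 to 100.34.103.254


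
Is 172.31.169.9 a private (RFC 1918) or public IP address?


RFC 1918 private ranges:
  10.0.0.0/8 (10.0.0.0 - 10.255.255.255)
  172.16.0.0/12 (172.16.0.0 - 172.31.255.255)
  192.168.0.0/16 (192.168.0.0 - 192.168.255.255)
Private (in 172.16.0.0/12)


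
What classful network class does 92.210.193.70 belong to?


First octet: 92
Binary: 01011100
0xxxxxxx -> Class A (1-126)
Class A, default mask 255.0.0.0 (/8)


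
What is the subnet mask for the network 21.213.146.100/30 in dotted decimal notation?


/30 means 30 network bits, 2 host bits
Binary: 11111111111111111111111111111100
Mask: 255.255.255.252


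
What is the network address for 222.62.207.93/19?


IP:   11011110.00111110.11001111.01011101
Mask: 11111111.11111111.11100000.00000000
AND operation:
Net:  11011110.00111110.11000000.00000000
Network: 222.62.192.0/19


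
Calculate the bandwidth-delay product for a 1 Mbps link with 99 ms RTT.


BDP = bandwidth * RTT
= 1 Mbps * 99 ms
= 1 * 1e6 * 99 / 1000 bits
= 99000 bits
= 12375 bytes
= 12.085 KB
BDP = 99000 bits (12375 bytes)


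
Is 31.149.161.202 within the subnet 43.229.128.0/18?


Subnet network: 43.229.128.0
Test IP AND mask: 31.149.128.0
No, 31.149.161.202 is not in 43.229.128.0/18


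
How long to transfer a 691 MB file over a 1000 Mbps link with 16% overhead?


Effective throughput = 1000 * (1 - 16/100) = 840 Mbps
File size in Mb = 691 * 8 = 5528 Mb
Time = 5528 / 840
Time = 6.581 seconds


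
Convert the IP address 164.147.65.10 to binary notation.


164 = 10100100
147 = 10010011
65 = 01000001
10 = 00001010
Binary: 10100100.10010011.01000001.00001010


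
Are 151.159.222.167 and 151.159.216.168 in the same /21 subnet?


Mask: 255.255.248.0
151.159.222.167 AND mask = 151.159.216.0
151.159.216.168 AND mask = 151.159.216.0
Yes, same subnet (151.159.216.0)


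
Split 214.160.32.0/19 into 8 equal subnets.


New prefix = 19 + 3 = 22
Each subnet has 1024 addresses
  214.160.32.0/22
  214.160.36.0/22
  214.160.40.0/22
  214.160.44.0/22
  214.160.48.0/22
  214.160.52.0/22
  214.160.56.0/22
  214.160.60.0/22
Subnets: 214.160.32.0/22, 214.160.36.0/22, 214.160.40.0/22, 214.160.44.0/22, 214.160.48.0/22, 214.160.52.0/22, 214.160.56.0/22, 214.160.60.0/22


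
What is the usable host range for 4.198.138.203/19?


Network: 4.198.128.0
Broadcast: 4.198.159.255
First usable = network + 1
Last usable = broadcast - 1
Range: 4.198.128.1 to 4.198.159.254


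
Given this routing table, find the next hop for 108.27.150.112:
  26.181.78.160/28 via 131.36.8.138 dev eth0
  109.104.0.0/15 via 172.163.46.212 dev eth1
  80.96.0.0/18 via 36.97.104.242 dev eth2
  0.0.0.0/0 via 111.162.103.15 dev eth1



Longest prefix match for 108.27.150.112:
  /28 26.181.78.160: no
  /15 109.104.0.0: no
  /18 80.96.0.0: no
  /0 0.0.0.0: MATCH
Selected: next-hop 111.162.103.15 via eth1 (matched /0)


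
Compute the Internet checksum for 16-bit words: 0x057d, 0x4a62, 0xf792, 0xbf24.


Sum all words (with carry folding):
+ 0x057d = 0x057d
+ 0x4a62 = 0x4fdf
+ 0xf792 = 0x4772
+ 0xbf24 = 0x0697
One's complement: ~0x0697
Checksum = 0xf968


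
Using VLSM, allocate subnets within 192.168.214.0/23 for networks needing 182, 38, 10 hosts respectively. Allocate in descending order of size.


182 hosts -> /24 (254 usable): 192.168.214.0/24
38 hosts -> /26 (62 usable): 192.168.215.0/26
10 hosts -> /28 (14 usable): 192.168.215.64/28
Allocation: 192.168.214.0/24 (182 hosts, 254 usable); 192.168.215.0/26 (38 hosts, 62 usable); 192.168.215.64/28 (10 hosts, 14 usable)


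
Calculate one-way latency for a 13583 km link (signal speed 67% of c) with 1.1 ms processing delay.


Speed = 0.67 * 3e5 km/s = 201000 km/s
Propagation delay = 13583 / 201000 = 0.0676 s = 67.5771 ms
Processing delay = 1.1 ms
Total one-way latency = 68.6771 ms
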